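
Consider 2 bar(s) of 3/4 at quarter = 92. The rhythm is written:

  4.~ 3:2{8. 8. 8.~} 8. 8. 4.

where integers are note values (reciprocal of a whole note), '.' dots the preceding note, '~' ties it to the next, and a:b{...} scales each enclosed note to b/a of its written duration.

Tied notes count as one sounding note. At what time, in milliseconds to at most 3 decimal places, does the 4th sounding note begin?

note 4 onset = 15/4b = 2445.652ms

1. 0.0ms @ 0 + 1304.348ms (2)
2. 1304.348ms @ 2 + 326.087ms (1/2)
3. 1630.435ms @ 5/2 + 815.217ms (5/4)
4. 2445.652ms @ 15/4 + 489.13ms (3/4)
5. 2934.783ms @ 9/2 + 978.261ms (3/2)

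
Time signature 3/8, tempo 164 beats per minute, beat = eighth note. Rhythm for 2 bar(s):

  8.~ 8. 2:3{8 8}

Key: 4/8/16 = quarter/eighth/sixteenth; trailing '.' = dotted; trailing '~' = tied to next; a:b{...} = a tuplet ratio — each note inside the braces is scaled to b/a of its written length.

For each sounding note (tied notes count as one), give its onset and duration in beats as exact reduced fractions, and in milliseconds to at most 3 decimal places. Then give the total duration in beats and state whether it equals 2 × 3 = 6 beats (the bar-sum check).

1) 0.0ms=0b +1097.561ms=3b
2) 1097.561ms=3b +548.78ms=3/2b
3) 1646.341ms=9/2b +548.78ms=3/2b
Σ=6b of 6 (164bpm 3/8) — PASS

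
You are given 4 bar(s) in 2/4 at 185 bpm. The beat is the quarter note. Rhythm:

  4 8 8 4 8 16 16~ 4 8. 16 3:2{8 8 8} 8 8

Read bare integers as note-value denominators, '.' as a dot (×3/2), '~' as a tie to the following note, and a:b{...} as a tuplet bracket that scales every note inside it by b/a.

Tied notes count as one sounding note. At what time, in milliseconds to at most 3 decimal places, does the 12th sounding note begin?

note 12 onset = 20/3b = 2162.162ms

1. 0.0ms @ 0 + 324.324ms (1)
2. 324.324ms @ 1 + 162.162ms (1/2)
3. 486.486ms @ 3/2 + 162.162ms (1/2)
4. 648.649ms @ 2 + 324.324ms (1)
5. 972.973ms @ 3 + 162.162ms (1/2)
6. 1135.135ms @ 7/2 + 81.081ms (1/4)
7. 1216.216ms @ 15/4 + 405.405ms (5/4)
8. 1621.622ms @ 5 + 243.243ms (3/4)
9. 1864.865ms @ 23/4 + 81.081ms (1/4)
10. 1945.946ms @ 6 + 108.108ms (1/3)
11. 2054.054ms @ 19/3 + 108.108ms (1/3)
12. 2162.162ms @ 20/3 + 108.108ms (1/3)
13. 2270.27ms @ 7 + 162.162ms (1/2)
14. 2432.432ms @ 15/2 + 162.162ms (1/2)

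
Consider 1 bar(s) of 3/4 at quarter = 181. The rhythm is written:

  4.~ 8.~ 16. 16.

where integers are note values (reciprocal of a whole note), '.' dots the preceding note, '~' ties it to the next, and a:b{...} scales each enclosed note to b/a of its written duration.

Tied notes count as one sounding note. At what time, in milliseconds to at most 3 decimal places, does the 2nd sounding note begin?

note 2 onset = 21/8b = 870.166ms

1. 0.0ms @ 0 + 870.166ms (21/8)
2. 870.166ms @ 21/8 + 124.309ms (3/8)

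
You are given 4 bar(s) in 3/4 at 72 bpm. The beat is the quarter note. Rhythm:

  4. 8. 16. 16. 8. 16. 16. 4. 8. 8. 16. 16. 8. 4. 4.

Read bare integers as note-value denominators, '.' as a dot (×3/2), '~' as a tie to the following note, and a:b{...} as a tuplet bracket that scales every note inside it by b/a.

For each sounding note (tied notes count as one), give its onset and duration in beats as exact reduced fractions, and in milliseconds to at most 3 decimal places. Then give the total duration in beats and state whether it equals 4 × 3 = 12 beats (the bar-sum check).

1) 0.0ms=0b +1250.0ms=3/2b
2) 1250.0ms=3/2b +625.0ms=3/4b
3) 1875.0ms=9/4b +312.5ms=3/8b
4) 2187.5ms=21/8b +312.5ms=3/8b
5) 2500.0ms=3b +625.0ms=3/4b
6) 3125.0ms=15/4b +312.5ms=3/8b
7) 3437.5ms=33/8b +312.5ms=3/8b
8) 3750.0ms=9/2b +1250.0ms=3/2b
9) 5000.0ms=6b +625.0ms=3/4b
10) 5625.0ms=27/4b +625.0ms=3/4b
11) 6250.0ms=15/2b +312.5ms=3/8b
12) 6562.5ms=63/8b +312.5ms=3/8b
13) 6875.0ms=33/4b +625.0ms=3/4b
14) 7500.0ms=9b +1250.0ms=3/2b
15) 8750.0ms=21/2b +1250.0ms=3/2b
Σ=12b of 12 (72bpm 3/4) — PASS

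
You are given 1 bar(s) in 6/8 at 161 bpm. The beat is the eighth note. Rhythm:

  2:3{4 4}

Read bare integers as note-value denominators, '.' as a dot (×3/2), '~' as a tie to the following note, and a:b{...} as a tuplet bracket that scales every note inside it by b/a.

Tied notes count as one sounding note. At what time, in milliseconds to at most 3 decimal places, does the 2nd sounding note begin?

note 2 onset = 3b = 1118.012ms

1. 0.0ms @ 0 + 1118.012ms (3)
2. 1118.012ms @ 3 + 1118.012ms (3)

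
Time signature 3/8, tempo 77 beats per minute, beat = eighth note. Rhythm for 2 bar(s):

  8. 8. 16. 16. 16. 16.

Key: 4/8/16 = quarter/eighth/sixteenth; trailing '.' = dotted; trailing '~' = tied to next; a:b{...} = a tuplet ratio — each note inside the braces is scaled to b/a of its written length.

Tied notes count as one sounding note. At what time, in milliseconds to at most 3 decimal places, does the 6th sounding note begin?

note 6 onset = 21/4b = 4090.909ms

1. 0.0ms @ 0 + 1168.831ms (3/2)
2. 1168.831ms @ 3/2 + 1168.831ms (3/2)
3. 2337.662ms @ 3 + 584.416ms (3/4)
4. 2922.078ms @ 15/4 + 584.416ms (3/4)
5. 3506.494ms @ 9/2 + 584.416ms (3/4)
6. 4090.909ms @ 21/4 + 584.416ms (3/4)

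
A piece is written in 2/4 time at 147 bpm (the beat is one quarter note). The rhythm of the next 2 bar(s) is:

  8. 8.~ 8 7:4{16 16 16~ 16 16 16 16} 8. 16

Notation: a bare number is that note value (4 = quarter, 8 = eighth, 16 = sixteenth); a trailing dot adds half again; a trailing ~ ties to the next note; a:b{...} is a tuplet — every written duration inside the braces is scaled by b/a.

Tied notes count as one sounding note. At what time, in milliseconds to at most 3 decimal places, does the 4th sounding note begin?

note 4 onset = 15/7b = 874.636ms

1. 0.0ms @ 0 + 306.122ms (3/4)
2. 306.122ms @ 3/4 + 510.204ms (5/4)
3. 816.327ms @ 2 + 58.309ms (1/7)
4. 874.636ms @ 15/7 + 58.309ms (1/7)
5. 932.945ms @ 16/7 + 116.618ms (2/7)
6. 1049.563ms @ 18/7 + 58.309ms (1/7)
7. 1107.872ms @ 19/7 + 58.309ms (1/7)
8. 1166.181ms @ 20/7 + 58.309ms (1/7)
9. 1224.49ms @ 3 + 306.122ms (3/4)
10. 1530.612ms @ 15/4 + 102.041ms (1/4)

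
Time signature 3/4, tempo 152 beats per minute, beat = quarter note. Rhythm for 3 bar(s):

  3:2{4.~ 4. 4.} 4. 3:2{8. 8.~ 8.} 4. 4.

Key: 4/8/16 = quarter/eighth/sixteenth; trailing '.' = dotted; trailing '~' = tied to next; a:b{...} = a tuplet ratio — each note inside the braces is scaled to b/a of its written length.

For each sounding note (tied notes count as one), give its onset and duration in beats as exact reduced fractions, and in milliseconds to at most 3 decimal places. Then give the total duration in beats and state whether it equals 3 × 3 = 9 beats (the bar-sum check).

1) 0.0ms=0b +789.474ms=2b
2) 789.474ms=2b +394.737ms=1b
3) 1184.211ms=3b +592.105ms=3/2b
4) 1776.316ms=9/2b +197.368ms=1/2b
5) 1973.684ms=5b +394.737ms=1b
6) 2368.421ms=6b +592.105ms=3/2b
7) 2960.526ms=15/2b +592.105ms=3/2b
Σ=9b of 9 (152bpm 3/4) — PASS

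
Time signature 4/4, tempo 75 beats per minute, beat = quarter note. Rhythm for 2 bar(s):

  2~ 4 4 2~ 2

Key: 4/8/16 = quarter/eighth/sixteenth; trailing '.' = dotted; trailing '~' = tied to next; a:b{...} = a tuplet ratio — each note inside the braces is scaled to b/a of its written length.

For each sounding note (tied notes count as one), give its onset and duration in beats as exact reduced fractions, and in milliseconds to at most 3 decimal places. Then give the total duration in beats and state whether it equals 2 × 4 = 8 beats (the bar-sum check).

1) 0.0ms=0b +2400.0ms=3b
2) 2400.0ms=3b +800.0ms=1b
3) 3200.0ms=4b +3200.0ms=4b
Σ=8b of 8 (75bpm 4/4) — PASS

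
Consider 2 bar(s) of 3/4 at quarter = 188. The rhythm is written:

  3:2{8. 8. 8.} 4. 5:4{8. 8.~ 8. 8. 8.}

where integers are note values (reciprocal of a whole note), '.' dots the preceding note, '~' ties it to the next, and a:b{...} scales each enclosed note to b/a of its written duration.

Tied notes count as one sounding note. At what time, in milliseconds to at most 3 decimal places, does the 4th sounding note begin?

note 4 onset = 3/2b = 478.723ms

1. 0.0ms @ 0 + 159.574ms (1/2)
2. 159.574ms @ 1/2 + 159.574ms (1/2)
3. 319.149ms @ 1 + 159.574ms (1/2)
4. 478.723ms @ 3/2 + 478.723ms (3/2)
5. 957.447ms @ 3 + 191.489ms (3/5)
6. 1148.936ms @ 18/5 + 382.979ms (6/5)
7. 1531.915ms @ 24/5 + 191.489ms (3/5)
8. 1723.404ms @ 27/5 + 191.489ms (3/5)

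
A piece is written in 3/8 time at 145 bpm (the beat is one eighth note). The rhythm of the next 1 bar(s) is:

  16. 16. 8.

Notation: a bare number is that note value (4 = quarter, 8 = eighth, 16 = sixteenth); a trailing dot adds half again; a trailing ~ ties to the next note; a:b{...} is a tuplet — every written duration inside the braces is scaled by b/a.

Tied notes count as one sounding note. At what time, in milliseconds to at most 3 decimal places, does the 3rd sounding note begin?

1. 0.0ms @ 0 + 310.345ms (3/4)
2. 310.345ms @ 3/4 + 310.345ms (3/4)
3. 620.69ms @ 3/2 + 620.69ms (3/2)

note 3 onset = 3/2b = 620.69ms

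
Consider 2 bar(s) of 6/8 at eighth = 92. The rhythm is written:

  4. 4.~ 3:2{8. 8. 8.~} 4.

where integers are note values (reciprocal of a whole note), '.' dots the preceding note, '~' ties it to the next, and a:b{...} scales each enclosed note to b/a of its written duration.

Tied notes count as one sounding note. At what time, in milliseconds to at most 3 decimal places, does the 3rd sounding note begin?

1. 0.0ms @ 0 + 1956.522ms (3)
2. 1956.522ms @ 3 + 2608.696ms (4)
3. 4565.217ms @ 7 + 652.174ms (1)
4. 5217.391ms @ 8 + 2608.696ms (4)

note 3 onset = 7b = 4565.217ms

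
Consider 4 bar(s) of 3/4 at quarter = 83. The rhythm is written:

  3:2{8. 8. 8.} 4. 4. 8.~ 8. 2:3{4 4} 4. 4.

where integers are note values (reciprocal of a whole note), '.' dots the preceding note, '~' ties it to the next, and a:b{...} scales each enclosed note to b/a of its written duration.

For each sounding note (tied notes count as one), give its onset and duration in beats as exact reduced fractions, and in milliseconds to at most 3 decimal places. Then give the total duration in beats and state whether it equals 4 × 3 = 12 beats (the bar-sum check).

1) 0.0ms=0b +361.446ms=1/2b
2) 361.446ms=1/2b +361.446ms=1/2b
3) 722.892ms=1b +361.446ms=1/2b
4) 1084.337ms=3/2b +1084.337ms=3/2b
5) 2168.675ms=3b +1084.337ms=3/2b
6) 3253.012ms=9/2b +1084.337ms=3/2b
7) 4337.349ms=6b +1084.337ms=3/2b
8) 5421.687ms=15/2b +1084.337ms=3/2b
9) 6506.024ms=9b +1084.337ms=3/2b
10) 7590.361ms=21/2b +1084.337ms=3/2b
Σ=12b of 12 (83bpm 3/4) — PASS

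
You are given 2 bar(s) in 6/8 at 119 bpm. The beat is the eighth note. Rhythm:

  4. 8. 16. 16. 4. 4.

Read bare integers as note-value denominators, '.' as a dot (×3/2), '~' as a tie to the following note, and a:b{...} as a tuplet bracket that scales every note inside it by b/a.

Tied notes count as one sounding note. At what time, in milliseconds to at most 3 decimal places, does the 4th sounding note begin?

1. 0.0ms @ 0 + 1512.605ms (3)
2. 1512.605ms @ 3 + 756.303ms (3/2)
3. 2268.908ms @ 9/2 + 378.151ms (3/4)
4. 2647.059ms @ 21/4 + 378.151ms (3/4)
5. 3025.21ms @ 6 + 1512.605ms (3)
6. 4537.815ms @ 9 + 1512.605ms (3)

note 4 onset = 21/4b = 2647.059ms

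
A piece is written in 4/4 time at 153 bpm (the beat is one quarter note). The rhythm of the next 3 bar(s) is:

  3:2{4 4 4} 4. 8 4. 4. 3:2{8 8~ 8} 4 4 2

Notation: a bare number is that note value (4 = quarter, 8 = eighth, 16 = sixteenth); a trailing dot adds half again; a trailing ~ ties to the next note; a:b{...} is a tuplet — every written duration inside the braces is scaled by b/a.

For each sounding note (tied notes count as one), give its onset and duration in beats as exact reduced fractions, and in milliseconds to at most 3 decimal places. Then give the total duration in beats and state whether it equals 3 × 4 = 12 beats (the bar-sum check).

1) 0.0ms=0b +261.438ms=2/3b
2) 261.438ms=2/3b +261.438ms=2/3b
3) 522.876ms=4/3b +261.438ms=2/3b
4) 784.314ms=2b +588.235ms=3/2b
5) 1372.549ms=7/2b +196.078ms=1/2b
6) 1568.627ms=4b +588.235ms=3/2b
7) 2156.863ms=11/2b +588.235ms=3/2b
8) 2745.098ms=7b +130.719ms=1/3b
9) 2875.817ms=22/3b +261.438ms=2/3b
10) 3137.255ms=8b +392.157ms=1b
11) 3529.412ms=9b +392.157ms=1b
12) 3921.569ms=10b +784.314ms=2b
Σ=12b of 12 (153bpm 4/4) — PASS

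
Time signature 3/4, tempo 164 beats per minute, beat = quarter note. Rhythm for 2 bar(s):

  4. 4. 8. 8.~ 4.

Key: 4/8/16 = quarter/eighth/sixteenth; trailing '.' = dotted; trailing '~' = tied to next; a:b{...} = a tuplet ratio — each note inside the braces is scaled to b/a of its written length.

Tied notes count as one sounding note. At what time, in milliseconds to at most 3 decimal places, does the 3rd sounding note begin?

1. 0.0ms @ 0 + 548.78ms (3/2)
2. 548.78ms @ 3/2 + 548.78ms (3/2)
3. 1097.561ms @ 3 + 274.39ms (3/4)
4. 1371.951ms @ 15/4 + 823.171ms (9/4)

note 3 onset = 3b = 1097.561ms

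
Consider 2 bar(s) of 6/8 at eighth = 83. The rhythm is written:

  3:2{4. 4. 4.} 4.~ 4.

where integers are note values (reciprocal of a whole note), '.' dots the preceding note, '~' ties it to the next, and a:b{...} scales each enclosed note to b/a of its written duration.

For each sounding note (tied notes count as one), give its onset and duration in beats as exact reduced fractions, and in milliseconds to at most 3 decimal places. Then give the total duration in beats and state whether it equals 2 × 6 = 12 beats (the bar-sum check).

1) 0.0ms=0b +1445.783ms=2b
2) 1445.783ms=2b +1445.783ms=2b
3) 2891.566ms=4b +1445.783ms=2b
4) 4337.349ms=6b +4337.349ms=6b
Σ=12b of 12 (83bpm 6/8) — PASS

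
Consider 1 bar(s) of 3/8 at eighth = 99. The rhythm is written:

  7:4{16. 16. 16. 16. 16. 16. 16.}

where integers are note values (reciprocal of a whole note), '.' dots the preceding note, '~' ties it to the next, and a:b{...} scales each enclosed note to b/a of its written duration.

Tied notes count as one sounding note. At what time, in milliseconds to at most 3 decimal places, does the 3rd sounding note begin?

note 3 onset = 6/7b = 519.481ms

1. 0.0ms @ 0 + 259.74ms (3/7)
2. 259.74ms @ 3/7 + 259.74ms (3/7)
3. 519.481ms @ 6/7 + 259.74ms (3/7)
4. 779.221ms @ 9/7 + 259.74ms (3/7)
5. 1038.961ms @ 12/7 + 259.74ms (3/7)
6. 1298.701ms @ 15/7 + 259.74ms (3/7)
7. 1558.442ms @ 18/7 + 259.74ms (3/7)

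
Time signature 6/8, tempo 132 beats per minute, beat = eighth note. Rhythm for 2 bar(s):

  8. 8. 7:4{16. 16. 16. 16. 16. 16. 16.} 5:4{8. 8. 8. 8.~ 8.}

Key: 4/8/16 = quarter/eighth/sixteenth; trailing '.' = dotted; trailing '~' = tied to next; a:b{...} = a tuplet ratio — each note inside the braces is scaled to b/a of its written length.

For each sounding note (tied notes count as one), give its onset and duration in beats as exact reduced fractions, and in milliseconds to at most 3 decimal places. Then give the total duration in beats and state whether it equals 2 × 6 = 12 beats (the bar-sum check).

1) 0.0ms=0b +681.818ms=3/2b
2) 681.818ms=3/2b +681.818ms=3/2b
3) 1363.636ms=3b +194.805ms=3/7b
4) 1558.442ms=24/7b +194.805ms=3/7b
5) 1753.247ms=27/7b +194.805ms=3/7b
6) 1948.052ms=30/7b +194.805ms=3/7b
7) 2142.857ms=33/7b +194.805ms=3/7b
8) 2337.662ms=36/7b +194.805ms=3/7b
9) 2532.468ms=39/7b +194.805ms=3/7b
10) 2727.273ms=6b +545.455ms=6/5b
11) 3272.727ms=36/5b +545.455ms=6/5b
12) 3818.182ms=42/5b +545.455ms=6/5b
13) 4363.636ms=48/5b +1090.909ms=12/5b
Σ=12b of 12 (132bpm 6/8) — PASS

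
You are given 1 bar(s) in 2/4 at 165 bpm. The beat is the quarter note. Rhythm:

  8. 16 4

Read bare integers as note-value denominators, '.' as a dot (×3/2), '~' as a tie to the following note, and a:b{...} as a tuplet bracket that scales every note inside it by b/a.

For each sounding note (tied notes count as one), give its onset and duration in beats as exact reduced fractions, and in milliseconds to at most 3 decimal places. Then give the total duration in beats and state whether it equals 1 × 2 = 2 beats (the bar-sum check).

1) 0.0ms=0b +272.727ms=3/4b
2) 272.727ms=3/4b +90.909ms=1/4b
3) 363.636ms=1b +363.636ms=1b
Σ=2b of 2 (165bpm 2/4) — PASS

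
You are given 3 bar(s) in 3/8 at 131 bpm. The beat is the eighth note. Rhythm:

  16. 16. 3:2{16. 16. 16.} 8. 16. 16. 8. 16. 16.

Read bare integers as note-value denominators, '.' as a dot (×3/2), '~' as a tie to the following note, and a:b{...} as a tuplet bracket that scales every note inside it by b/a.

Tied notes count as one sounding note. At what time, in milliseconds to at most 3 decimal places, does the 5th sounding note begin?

note 5 onset = 5/2b = 1145.038ms

1. 0.0ms @ 0 + 343.511ms (3/4)
2. 343.511ms @ 3/4 + 343.511ms (3/4)
3. 687.023ms @ 3/2 + 229.008ms (1/2)
4. 916.031ms @ 2 + 229.008ms (1/2)
5. 1145.038ms @ 5/2 + 229.008ms (1/2)
6. 1374.046ms @ 3 + 687.023ms (3/2)
7. 2061.069ms @ 9/2 + 343.511ms (3/4)
8. 2404.58ms @ 21/4 + 343.511ms (3/4)
9. 2748.092ms @ 6 + 687.023ms (3/2)
10. 3435.115ms @ 15/2 + 343.511ms (3/4)
11. 3778.626ms @ 33/4 + 343.511ms (3/4)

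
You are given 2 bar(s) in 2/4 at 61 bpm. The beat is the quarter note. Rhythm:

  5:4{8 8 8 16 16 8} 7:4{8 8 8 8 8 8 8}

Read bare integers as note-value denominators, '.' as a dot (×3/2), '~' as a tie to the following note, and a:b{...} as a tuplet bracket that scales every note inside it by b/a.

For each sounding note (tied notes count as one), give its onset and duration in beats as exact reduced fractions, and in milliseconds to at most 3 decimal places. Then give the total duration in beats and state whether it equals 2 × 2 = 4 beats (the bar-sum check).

1) 0.0ms=0b +393.443ms=2/5b
2) 393.443ms=2/5b +393.443ms=2/5b
3) 786.885ms=4/5b +393.443ms=2/5b
4) 1180.328ms=6/5b +196.721ms=1/5b
5) 1377.049ms=7/5b +196.721ms=1/5b
6) 1573.77ms=8/5b +393.443ms=2/5b
7) 1967.213ms=2b +281.03ms=2/7b
8) 2248.244ms=16/7b +281.03ms=2/7b
9) 2529.274ms=18/7b +281.03ms=2/7b
10) 2810.304ms=20/7b +281.03ms=2/7b
11) 3091.335ms=22/7b +281.03ms=2/7b
12) 3372.365ms=24/7b +281.03ms=2/7b
13) 3653.396ms=26/7b +281.03ms=2/7b
Σ=4b of 4 (61bpm 2/4) — PASS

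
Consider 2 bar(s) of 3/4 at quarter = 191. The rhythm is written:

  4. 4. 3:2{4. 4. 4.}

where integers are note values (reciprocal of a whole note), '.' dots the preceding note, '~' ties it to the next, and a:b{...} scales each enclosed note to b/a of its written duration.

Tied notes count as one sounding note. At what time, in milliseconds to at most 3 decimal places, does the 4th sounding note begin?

note 4 onset = 4b = 1256.545ms

1. 0.0ms @ 0 + 471.204ms (3/2)
2. 471.204ms @ 3/2 + 471.204ms (3/2)
3. 942.408ms @ 3 + 314.136ms (1)
4. 1256.545ms @ 4 + 314.136ms (1)
5. 1570.681ms @ 5 + 314.136ms (1)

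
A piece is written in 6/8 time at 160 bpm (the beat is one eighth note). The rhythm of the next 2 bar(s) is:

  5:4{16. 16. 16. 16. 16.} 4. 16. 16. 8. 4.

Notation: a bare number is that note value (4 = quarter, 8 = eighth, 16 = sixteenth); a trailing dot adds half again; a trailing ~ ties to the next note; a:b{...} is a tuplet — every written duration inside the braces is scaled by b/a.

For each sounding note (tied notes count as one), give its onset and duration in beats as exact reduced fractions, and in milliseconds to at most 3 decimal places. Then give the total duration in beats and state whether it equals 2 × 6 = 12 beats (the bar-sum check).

1) 0.0ms=0b +225.0ms=3/5b
2) 225.0ms=3/5b +225.0ms=3/5b
3) 450.0ms=6/5b +225.0ms=3/5b
4) 675.0ms=9/5b +225.0ms=3/5b
5) 900.0ms=12/5b +225.0ms=3/5b
6) 1125.0ms=3b +1125.0ms=3b
7) 2250.0ms=6b +281.25ms=3/4b
8) 2531.25ms=27/4b +281.25ms=3/4b
9) 2812.5ms=15/2b +562.5ms=3/2b
10) 3375.0ms=9b +1125.0ms=3b
Σ=12b of 12 (160bpm 6/8) — PASS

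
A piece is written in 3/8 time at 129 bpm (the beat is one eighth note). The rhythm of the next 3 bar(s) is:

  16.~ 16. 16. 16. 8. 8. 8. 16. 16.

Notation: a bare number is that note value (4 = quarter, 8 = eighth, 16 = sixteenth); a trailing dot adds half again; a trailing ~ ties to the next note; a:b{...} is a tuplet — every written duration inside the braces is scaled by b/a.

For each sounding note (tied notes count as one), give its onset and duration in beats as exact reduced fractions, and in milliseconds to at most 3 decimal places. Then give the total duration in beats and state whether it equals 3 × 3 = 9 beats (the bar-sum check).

1) 0.0ms=0b +697.674ms=3/2b
2) 697.674ms=3/2b +348.837ms=3/4b
3) 1046.512ms=9/4b +348.837ms=3/4b
4) 1395.349ms=3b +697.674ms=3/2b
5) 2093.023ms=9/2b +697.674ms=3/2b
6) 2790.698ms=6b +697.674ms=3/2b
7) 3488.372ms=15/2b +348.837ms=3/4b
8) 3837.209ms=33/4b +348.837ms=3/4b
Σ=9b of 9 (129bpm 3/8) — PASS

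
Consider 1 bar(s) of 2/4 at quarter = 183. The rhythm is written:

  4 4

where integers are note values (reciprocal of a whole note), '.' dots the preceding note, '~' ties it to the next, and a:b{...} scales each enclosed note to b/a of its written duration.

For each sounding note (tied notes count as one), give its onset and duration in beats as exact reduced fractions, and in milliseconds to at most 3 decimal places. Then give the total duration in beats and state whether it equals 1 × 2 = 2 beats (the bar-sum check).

1) 0.0ms=0b +327.869ms=1b
2) 327.869ms=1b +327.869ms=1b
Σ=2b of 2 (183bpm 2/4) — PASS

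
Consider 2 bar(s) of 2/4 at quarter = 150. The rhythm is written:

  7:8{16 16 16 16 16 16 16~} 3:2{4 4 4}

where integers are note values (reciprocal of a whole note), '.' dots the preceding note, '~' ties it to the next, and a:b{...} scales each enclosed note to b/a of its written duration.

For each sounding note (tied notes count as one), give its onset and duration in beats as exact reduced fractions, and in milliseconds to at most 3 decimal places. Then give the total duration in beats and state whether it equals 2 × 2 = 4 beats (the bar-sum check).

1) 0.0ms=0b +114.286ms=2/7b
2) 114.286ms=2/7b +114.286ms=2/7b
3) 228.571ms=4/7b +114.286ms=2/7b
4) 342.857ms=6/7b +114.286ms=2/7b
5) 457.143ms=8/7b +114.286ms=2/7b
6) 571.429ms=10/7b +114.286ms=2/7b
7) 685.714ms=12/7b +380.952ms=20/21b
8) 1066.667ms=8/3b +266.667ms=2/3b
9) 1333.333ms=10/3b +266.667ms=2/3b
Σ=4b of 4 (150bpm 2/4) — PASS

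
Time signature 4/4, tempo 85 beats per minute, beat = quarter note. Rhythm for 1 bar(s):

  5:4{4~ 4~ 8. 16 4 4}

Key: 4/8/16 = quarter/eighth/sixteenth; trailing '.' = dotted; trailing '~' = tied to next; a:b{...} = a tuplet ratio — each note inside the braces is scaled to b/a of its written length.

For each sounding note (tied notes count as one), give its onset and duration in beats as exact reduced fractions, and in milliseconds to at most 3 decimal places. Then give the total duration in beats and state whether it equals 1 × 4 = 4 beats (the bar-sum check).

1) 0.0ms=0b +1552.941ms=11/5b
2) 1552.941ms=11/5b +141.176ms=1/5b
3) 1694.118ms=12/5b +564.706ms=4/5b
4) 2258.824ms=16/5b +564.706ms=4/5b
Σ=4b of 4 (85bpm 4/4) — PASS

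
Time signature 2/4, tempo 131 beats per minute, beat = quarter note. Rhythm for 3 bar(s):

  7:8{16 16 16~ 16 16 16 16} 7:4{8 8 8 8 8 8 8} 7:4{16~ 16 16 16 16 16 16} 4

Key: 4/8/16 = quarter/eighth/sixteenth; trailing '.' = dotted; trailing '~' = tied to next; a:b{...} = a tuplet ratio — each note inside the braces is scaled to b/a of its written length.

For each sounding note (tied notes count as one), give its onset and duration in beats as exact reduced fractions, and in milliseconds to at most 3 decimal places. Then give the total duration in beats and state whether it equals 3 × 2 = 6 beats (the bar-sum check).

1) 0.0ms=0b +130.862ms=2/7b
2) 130.862ms=2/7b +130.862ms=2/7b
3) 261.723ms=4/7b +261.723ms=4/7b
4) 523.446ms=8/7b +130.862ms=2/7b
5) 654.308ms=10/7b +130.862ms=2/7b
6) 785.169ms=12/7b +130.862ms=2/7b
7) 916.031ms=2b +130.862ms=2/7b
8) 1046.892ms=16/7b +130.862ms=2/7b
9) 1177.754ms=18/7b +130.862ms=2/7b
10) 1308.615ms=20/7b +130.862ms=2/7b
11) 1439.477ms=22/7b +130.862ms=2/7b
12) 1570.338ms=24/7b +130.862ms=2/7b
13) 1701.2ms=26/7b +130.862ms=2/7b
14) 1832.061ms=4b +130.862ms=2/7b
15) 1962.923ms=30/7b +65.431ms=1/7b
16) 2028.353ms=31/7b +65.431ms=1/7b
17) 2093.784ms=32/7b +65.431ms=1/7b
18) 2159.215ms=33/7b +65.431ms=1/7b
19) 2224.646ms=34/7b +65.431ms=1/7b
20) 2290.076ms=5b +458.015ms=1b
Σ=6b of 6 (131bpm 2/4) — PASS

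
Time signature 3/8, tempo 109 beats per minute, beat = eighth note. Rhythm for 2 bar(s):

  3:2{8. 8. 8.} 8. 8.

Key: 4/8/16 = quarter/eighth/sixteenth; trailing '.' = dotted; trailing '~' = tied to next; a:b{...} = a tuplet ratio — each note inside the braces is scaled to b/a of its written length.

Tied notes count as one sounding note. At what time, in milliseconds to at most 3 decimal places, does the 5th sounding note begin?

1. 0.0ms @ 0 + 550.459ms (1)
2. 550.459ms @ 1 + 550.459ms (1)
3. 1100.917ms @ 2 + 550.459ms (1)
4. 1651.376ms @ 3 + 825.688ms (3/2)
5. 2477.064ms @ 9/2 + 825.688ms (3/2)

note 5 onset = 9/2b = 2477.064ms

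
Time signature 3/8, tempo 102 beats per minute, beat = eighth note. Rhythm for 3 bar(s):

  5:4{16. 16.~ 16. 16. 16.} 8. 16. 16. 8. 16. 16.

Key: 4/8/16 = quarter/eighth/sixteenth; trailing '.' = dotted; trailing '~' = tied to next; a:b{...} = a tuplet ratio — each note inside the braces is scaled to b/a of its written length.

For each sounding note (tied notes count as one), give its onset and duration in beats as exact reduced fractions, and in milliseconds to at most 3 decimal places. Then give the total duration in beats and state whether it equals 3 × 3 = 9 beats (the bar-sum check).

1) 0.0ms=0b +352.941ms=3/5b
2) 352.941ms=3/5b +705.882ms=6/5b
3) 1058.824ms=9/5b +352.941ms=3/5b
4) 1411.765ms=12/5b +352.941ms=3/5b
5) 1764.706ms=3b +882.353ms=3/2b
6) 2647.059ms=9/2b +441.176ms=3/4b
7) 3088.235ms=21/4b +441.176ms=3/4b
8) 3529.412ms=6b +882.353ms=3/2b
9) 4411.765ms=15/2b +441.176ms=3/4b
10) 4852.941ms=33/4b +441.176ms=3/4b
Σ=9b of 9 (102bpm 3/8) — PASS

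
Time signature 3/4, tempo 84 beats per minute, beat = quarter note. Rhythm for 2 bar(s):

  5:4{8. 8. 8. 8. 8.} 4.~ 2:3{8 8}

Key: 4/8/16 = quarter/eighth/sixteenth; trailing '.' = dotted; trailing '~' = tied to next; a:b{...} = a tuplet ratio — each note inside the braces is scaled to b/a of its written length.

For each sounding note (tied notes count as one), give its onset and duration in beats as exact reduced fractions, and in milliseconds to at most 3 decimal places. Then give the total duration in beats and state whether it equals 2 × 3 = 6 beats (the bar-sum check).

1) 0.0ms=0b +428.571ms=3/5b
2) 428.571ms=3/5b +428.571ms=3/5b
3) 857.143ms=6/5b +428.571ms=3/5b
4) 1285.714ms=9/5b +428.571ms=3/5b
5) 1714.286ms=12/5b +428.571ms=3/5b
6) 2142.857ms=3b +1607.143ms=9/4b
7) 3750.0ms=21/4b +535.714ms=3/4b
Σ=6b of 6 (84bpm 3/4) — PASS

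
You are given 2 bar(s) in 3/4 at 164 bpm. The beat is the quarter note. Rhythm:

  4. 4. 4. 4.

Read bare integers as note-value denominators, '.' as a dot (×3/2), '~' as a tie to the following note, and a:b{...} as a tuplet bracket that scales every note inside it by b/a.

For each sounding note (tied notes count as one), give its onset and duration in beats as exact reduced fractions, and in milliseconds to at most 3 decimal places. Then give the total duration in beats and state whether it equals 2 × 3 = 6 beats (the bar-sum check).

1) 0.0ms=0b +548.78ms=3/2b
2) 548.78ms=3/2b +548.78ms=3/2b
3) 1097.561ms=3b +548.78ms=3/2b
4) 1646.341ms=9/2b +548.78ms=3/2b
Σ=6b of 6 (164bpm 3/4) — PASS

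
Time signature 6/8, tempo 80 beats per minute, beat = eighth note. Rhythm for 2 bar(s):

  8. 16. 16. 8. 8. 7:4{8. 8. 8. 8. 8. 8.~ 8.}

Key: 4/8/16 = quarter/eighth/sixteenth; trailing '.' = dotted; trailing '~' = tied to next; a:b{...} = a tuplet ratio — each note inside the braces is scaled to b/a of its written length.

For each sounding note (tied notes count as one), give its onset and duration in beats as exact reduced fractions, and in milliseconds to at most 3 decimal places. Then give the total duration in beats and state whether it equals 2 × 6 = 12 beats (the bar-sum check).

1) 0.0ms=0b +1125.0ms=3/2b
2) 1125.0ms=3/2b +562.5ms=3/4b
3) 1687.5ms=9/4b +562.5ms=3/4b
4) 2250.0ms=3b +1125.0ms=3/2b
5) 3375.0ms=9/2b +1125.0ms=3/2b
6) 4500.0ms=6b +642.857ms=6/7b
7) 5142.857ms=48/7b +642.857ms=6/7b
8) 5785.714ms=54/7b +642.857ms=6/7b
9) 6428.571ms=60/7b +642.857ms=6/7b
10) 7071.429ms=66/7b +642.857ms=6/7b
11) 7714.286ms=72/7b +1285.714ms=12/7b
Σ=12b of 12 (80bpm 6/8) — PASS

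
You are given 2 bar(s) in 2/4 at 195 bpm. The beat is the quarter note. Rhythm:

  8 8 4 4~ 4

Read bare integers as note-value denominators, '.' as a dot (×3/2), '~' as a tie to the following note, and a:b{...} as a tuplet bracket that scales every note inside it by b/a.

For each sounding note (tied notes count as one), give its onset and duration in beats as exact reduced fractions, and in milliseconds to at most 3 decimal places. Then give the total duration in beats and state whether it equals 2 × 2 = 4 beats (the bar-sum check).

1) 0.0ms=0b +153.846ms=1/2b
2) 153.846ms=1/2b +153.846ms=1/2b
3) 307.692ms=1b +307.692ms=1b
4) 615.385ms=2b +615.385ms=2b
Σ=4b of 4 (195bpm 2/4) — PASS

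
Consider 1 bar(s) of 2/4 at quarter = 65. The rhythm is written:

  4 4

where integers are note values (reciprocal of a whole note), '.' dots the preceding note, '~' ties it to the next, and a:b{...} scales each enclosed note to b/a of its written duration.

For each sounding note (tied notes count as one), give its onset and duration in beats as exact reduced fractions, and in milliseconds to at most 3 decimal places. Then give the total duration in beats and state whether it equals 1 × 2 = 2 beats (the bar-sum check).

1) 0.0ms=0b +923.077ms=1b
2) 923.077ms=1b +923.077ms=1b
Σ=2b of 2 (65bpm 2/4) — PASS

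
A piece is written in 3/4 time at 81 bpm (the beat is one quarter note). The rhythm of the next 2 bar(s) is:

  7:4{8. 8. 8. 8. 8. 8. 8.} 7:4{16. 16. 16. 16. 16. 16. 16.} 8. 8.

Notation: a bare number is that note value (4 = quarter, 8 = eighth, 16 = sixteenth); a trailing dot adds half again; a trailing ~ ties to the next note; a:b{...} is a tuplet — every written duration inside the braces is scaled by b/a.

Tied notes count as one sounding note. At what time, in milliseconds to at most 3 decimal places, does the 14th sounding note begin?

note 14 onset = 30/7b = 3174.603ms

1. 0.0ms @ 0 + 317.46ms (3/7)
2. 317.46ms @ 3/7 + 317.46ms (3/7)
3. 634.921ms @ 6/7 + 317.46ms (3/7)
4. 952.381ms @ 9/7 + 317.46ms (3/7)
5. 1269.841ms @ 12/7 + 317.46ms (3/7)
6. 1587.302ms @ 15/7 + 317.46ms (3/7)
7. 1904.762ms @ 18/7 + 317.46ms (3/7)
8. 2222.222ms @ 3 + 158.73ms (3/14)
9. 2380.952ms @ 45/14 + 158.73ms (3/14)
10. 2539.683ms @ 24/7 + 158.73ms (3/14)
11. 2698.413ms @ 51/14 + 158.73ms (3/14)
12. 2857.143ms @ 27/7 + 158.73ms (3/14)
13. 3015.873ms @ 57/14 + 158.73ms (3/14)
14. 3174.603ms @ 30/7 + 158.73ms (3/14)
15. 3333.333ms @ 9/2 + 555.556ms (3/4)
16. 3888.889ms @ 21/4 + 555.556ms (3/4)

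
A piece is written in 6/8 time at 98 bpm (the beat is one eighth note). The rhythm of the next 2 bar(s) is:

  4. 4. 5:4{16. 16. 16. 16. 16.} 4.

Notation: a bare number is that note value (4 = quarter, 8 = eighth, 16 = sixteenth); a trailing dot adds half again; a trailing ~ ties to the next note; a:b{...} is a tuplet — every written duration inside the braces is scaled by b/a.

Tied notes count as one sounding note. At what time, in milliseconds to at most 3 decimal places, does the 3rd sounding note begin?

note 3 onset = 6b = 3673.469ms

1. 0.0ms @ 0 + 1836.735ms (3)
2. 1836.735ms @ 3 + 1836.735ms (3)
3. 3673.469ms @ 6 + 367.347ms (3/5)
4. 4040.816ms @ 33/5 + 367.347ms (3/5)
5. 4408.163ms @ 36/5 + 367.347ms (3/5)
6. 4775.51ms @ 39/5 + 367.347ms (3/5)
7. 5142.857ms @ 42/5 + 367.347ms (3/5)
8. 5510.204ms @ 9 + 1836.735ms (3)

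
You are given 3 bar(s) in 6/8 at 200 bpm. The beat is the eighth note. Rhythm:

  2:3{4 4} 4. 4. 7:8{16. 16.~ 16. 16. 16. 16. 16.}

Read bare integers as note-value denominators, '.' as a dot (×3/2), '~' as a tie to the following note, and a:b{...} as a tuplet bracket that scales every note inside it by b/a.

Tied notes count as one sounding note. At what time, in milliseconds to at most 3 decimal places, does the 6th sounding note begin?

note 6 onset = 90/7b = 3857.143ms

1. 0.0ms @ 0 + 900.0ms (3)
2. 900.0ms @ 3 + 900.0ms (3)
3. 1800.0ms @ 6 + 900.0ms (3)
4. 2700.0ms @ 9 + 900.0ms (3)
5. 3600.0ms @ 12 + 257.143ms (6/7)
6. 3857.143ms @ 90/7 + 514.286ms (12/7)
7. 4371.429ms @ 102/7 + 257.143ms (6/7)
8. 4628.571ms @ 108/7 + 257.143ms (6/7)
9. 4885.714ms @ 114/7 + 257.143ms (6/7)
10. 5142.857ms @ 120/7 + 257.143ms (6/7)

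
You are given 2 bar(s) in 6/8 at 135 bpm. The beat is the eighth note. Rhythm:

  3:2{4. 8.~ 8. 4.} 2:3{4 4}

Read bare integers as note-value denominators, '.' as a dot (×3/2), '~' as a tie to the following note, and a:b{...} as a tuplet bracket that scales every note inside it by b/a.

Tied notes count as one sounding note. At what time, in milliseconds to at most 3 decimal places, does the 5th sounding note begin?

1. 0.0ms @ 0 + 888.889ms (2)
2. 888.889ms @ 2 + 888.889ms (2)
3. 1777.778ms @ 4 + 888.889ms (2)
4. 2666.667ms @ 6 + 1333.333ms (3)
5. 4000.0ms @ 9 + 1333.333ms (3)

note 5 onset = 9b = 4000.0ms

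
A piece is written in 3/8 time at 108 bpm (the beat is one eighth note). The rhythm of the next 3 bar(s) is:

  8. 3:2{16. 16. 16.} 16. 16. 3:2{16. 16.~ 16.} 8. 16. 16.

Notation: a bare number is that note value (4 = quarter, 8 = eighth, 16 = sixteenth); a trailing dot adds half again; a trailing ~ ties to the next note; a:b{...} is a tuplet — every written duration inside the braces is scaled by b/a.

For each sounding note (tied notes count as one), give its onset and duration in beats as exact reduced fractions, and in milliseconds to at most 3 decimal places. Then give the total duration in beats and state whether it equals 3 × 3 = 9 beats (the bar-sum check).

1) 0.0ms=0b +833.333ms=3/2b
2) 833.333ms=3/2b +277.778ms=1/2b
3) 1111.111ms=2b +277.778ms=1/2b
4) 1388.889ms=5/2b +277.778ms=1/2b
5) 1666.667ms=3b +416.667ms=3/4b
6) 2083.333ms=15/4b +416.667ms=3/4b
7) 2500.0ms=9/2b +277.778ms=1/2b
8) 2777.778ms=5b +555.556ms=1b
9) 3333.333ms=6b +833.333ms=3/2b
10) 4166.667ms=15/2b +416.667ms=3/4b
11) 4583.333ms=33/4b +416.667ms=3/4b
Σ=9b of 9 (108bpm 3/8) — PASS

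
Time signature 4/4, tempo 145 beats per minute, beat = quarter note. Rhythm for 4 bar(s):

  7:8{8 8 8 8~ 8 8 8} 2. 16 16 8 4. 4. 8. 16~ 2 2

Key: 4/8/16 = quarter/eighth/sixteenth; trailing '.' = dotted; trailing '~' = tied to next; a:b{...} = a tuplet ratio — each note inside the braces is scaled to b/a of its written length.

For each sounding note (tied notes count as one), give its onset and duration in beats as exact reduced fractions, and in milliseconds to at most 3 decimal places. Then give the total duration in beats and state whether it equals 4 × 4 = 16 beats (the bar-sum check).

1) 0.0ms=0b +236.453ms=4/7b
2) 236.453ms=4/7b +236.453ms=4/7b
3) 472.906ms=8/7b +236.453ms=4/7b
4) 709.36ms=12/7b +472.906ms=8/7b
5) 1182.266ms=20/7b +236.453ms=4/7b
6) 1418.719ms=24/7b +236.453ms=4/7b
7) 1655.172ms=4b +1241.379ms=3b
8) 2896.552ms=7b +103.448ms=1/4b
9) 3000.0ms=29/4b +103.448ms=1/4b
10) 3103.448ms=15/2b +206.897ms=1/2b
11) 3310.345ms=8b +620.69ms=3/2b
12) 3931.034ms=19/2b +620.69ms=3/2b
13) 4551.724ms=11b +310.345ms=3/4b
14) 4862.069ms=47/4b +931.034ms=9/4b
15) 5793.103ms=14b +827.586ms=2b
Σ=16b of 16 (145bpm 4/4) — PASS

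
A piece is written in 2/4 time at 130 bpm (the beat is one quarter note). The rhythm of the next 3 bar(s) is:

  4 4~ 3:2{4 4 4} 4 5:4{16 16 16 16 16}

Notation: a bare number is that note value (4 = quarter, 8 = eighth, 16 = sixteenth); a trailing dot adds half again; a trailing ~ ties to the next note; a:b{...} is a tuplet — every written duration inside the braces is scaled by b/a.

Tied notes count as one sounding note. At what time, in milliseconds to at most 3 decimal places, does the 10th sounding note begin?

1. 0.0ms @ 0 + 461.538ms (1)
2. 461.538ms @ 1 + 769.231ms (5/3)
3. 1230.769ms @ 8/3 + 307.692ms (2/3)
4. 1538.462ms @ 10/3 + 307.692ms (2/3)
5. 1846.154ms @ 4 + 461.538ms (1)
6. 2307.692ms @ 5 + 92.308ms (1/5)
7. 2400.0ms @ 26/5 + 92.308ms (1/5)
8. 2492.308ms @ 27/5 + 92.308ms (1/5)
9. 2584.615ms @ 28/5 + 92.308ms (1/5)
10. 2676.923ms @ 29/5 + 92.308ms (1/5)

note 10 onset = 29/5b = 2676.923ms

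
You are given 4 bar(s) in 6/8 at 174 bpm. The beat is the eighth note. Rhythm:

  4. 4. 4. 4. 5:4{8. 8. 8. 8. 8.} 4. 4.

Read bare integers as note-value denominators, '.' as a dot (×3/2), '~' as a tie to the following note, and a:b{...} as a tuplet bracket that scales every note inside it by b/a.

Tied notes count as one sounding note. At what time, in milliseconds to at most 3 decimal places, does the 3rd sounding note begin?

note 3 onset = 6b = 2068.966ms

1. 0.0ms @ 0 + 1034.483ms (3)
2. 1034.483ms @ 3 + 1034.483ms (3)
3. 2068.966ms @ 6 + 1034.483ms (3)
4. 3103.448ms @ 9 + 1034.483ms (3)
5. 4137.931ms @ 12 + 413.793ms (6/5)
6. 4551.724ms @ 66/5 + 413.793ms (6/5)
7. 4965.517ms @ 72/5 + 413.793ms (6/5)
8. 5379.31ms @ 78/5 + 413.793ms (6/5)
9. 5793.103ms @ 84/5 + 413.793ms (6/5)
10. 6206.897ms @ 18 + 1034.483ms (3)
11. 7241.379ms @ 21 + 1034.483ms (3)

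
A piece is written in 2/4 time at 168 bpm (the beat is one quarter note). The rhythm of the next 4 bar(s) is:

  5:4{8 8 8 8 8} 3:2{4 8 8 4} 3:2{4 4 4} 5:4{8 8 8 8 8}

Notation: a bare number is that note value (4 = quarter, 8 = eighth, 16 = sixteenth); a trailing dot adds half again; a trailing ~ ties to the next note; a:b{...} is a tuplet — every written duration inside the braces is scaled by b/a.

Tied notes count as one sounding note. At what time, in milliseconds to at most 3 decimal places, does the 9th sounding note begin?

note 9 onset = 10/3b = 1190.476ms

1. 0.0ms @ 0 + 142.857ms (2/5)
2. 142.857ms @ 2/5 + 142.857ms (2/5)
3. 285.714ms @ 4/5 + 142.857ms (2/5)
4. 428.571ms @ 6/5 + 142.857ms (2/5)
5. 571.429ms @ 8/5 + 142.857ms (2/5)
6. 714.286ms @ 2 + 238.095ms (2/3)
7. 952.381ms @ 8/3 + 119.048ms (1/3)
8. 1071.429ms @ 3 + 119.048ms (1/3)
9. 1190.476ms @ 10/3 + 238.095ms (2/3)
10. 1428.571ms @ 4 + 238.095ms (2/3)
11. 1666.667ms @ 14/3 + 238.095ms (2/3)
12. 1904.762ms @ 16/3 + 238.095ms (2/3)
13. 2142.857ms @ 6 + 142.857ms (2/5)
14. 2285.714ms @ 32/5 + 142.857ms (2/5)
15. 2428.571ms @ 34/5 + 142.857ms (2/5)
16. 2571.429ms @ 36/5 + 142.857ms (2/5)
17. 2714.286ms @ 38/5 + 142.857ms (2/5)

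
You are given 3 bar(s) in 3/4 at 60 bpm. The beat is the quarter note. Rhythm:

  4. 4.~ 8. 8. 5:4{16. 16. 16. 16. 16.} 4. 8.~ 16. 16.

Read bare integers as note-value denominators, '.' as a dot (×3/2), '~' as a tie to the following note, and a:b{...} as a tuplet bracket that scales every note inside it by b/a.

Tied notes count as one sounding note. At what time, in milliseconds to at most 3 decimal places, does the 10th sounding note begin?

note 10 onset = 15/2b = 7500.0ms

1. 0.0ms @ 0 + 1500.0ms (3/2)
2. 1500.0ms @ 3/2 + 2250.0ms (9/4)
3. 3750.0ms @ 15/4 + 750.0ms (3/4)
4. 4500.0ms @ 9/2 + 300.0ms (3/10)
5. 4800.0ms @ 24/5 + 300.0ms (3/10)
6. 5100.0ms @ 51/10 + 300.0ms (3/10)
7. 5400.0ms @ 27/5 + 300.0ms (3/10)
8. 5700.0ms @ 57/10 + 300.0ms (3/10)
9. 6000.0ms @ 6 + 1500.0ms (3/2)
10. 7500.0ms @ 15/2 + 1125.0ms (9/8)
11. 8625.0ms @ 69/8 + 375.0ms (3/8)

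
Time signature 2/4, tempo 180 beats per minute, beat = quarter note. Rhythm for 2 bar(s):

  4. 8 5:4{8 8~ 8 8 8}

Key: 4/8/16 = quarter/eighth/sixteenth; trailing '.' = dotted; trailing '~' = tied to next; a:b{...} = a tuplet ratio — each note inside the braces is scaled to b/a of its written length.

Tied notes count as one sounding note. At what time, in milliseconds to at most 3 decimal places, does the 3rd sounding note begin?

note 3 onset = 2b = 666.667ms

1. 0.0ms @ 0 + 500.0ms (3/2)
2. 500.0ms @ 3/2 + 166.667ms (1/2)
3. 666.667ms @ 2 + 133.333ms (2/5)
4. 800.0ms @ 12/5 + 266.667ms (4/5)
5. 1066.667ms @ 16/5 + 133.333ms (2/5)
6. 1200.0ms @ 18/5 + 133.333ms (2/5)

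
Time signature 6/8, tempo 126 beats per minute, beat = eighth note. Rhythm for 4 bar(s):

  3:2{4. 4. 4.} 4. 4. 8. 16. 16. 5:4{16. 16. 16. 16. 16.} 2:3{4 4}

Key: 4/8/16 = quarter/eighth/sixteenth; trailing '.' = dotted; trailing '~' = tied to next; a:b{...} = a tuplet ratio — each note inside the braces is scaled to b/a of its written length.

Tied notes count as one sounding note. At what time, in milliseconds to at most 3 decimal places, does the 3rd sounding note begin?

note 3 onset = 4b = 1904.762ms

1. 0.0ms @ 0 + 952.381ms (2)
2. 952.381ms @ 2 + 952.381ms (2)
3. 1904.762ms @ 4 + 952.381ms (2)
4. 2857.143ms @ 6 + 1428.571ms (3)
5. 4285.714ms @ 9 + 1428.571ms (3)
6. 5714.286ms @ 12 + 714.286ms (3/2)
7. 6428.571ms @ 27/2 + 357.143ms (3/4)
8. 6785.714ms @ 57/4 + 357.143ms (3/4)
9. 7142.857ms @ 15 + 285.714ms (3/5)
10. 7428.571ms @ 78/5 + 285.714ms (3/5)
11. 7714.286ms @ 81/5 + 285.714ms (3/5)
12. 8000.0ms @ 84/5 + 285.714ms (3/5)
13. 8285.714ms @ 87/5 + 285.714ms (3/5)
14. 8571.429ms @ 18 + 1428.571ms (3)
15. 10000.0ms @ 21 + 1428.571ms (3)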